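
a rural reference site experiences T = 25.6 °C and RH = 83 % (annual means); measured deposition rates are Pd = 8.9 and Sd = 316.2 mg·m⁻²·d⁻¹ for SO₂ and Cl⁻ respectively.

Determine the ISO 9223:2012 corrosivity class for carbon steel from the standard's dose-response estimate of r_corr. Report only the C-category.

C5

carbon steel: T>10 °C ⇒ hinge -0.054·(25.6−10) = -0.8424
  Pd branch = 1.77·Pd^0.52·e^(0.02·RH+f) = 12.49 μm/a
  Cl⁻ term: 0.102·316.2^0.62·exp(0.033·83+0.04·25.6) = 155.9
  sum: 12.49 + 155.9 → r_corr = 168.4 μm/a
ISO 9223 Table 2 (carbon steel): 80 < 168 ≤ 200 μm/a ⇒ C5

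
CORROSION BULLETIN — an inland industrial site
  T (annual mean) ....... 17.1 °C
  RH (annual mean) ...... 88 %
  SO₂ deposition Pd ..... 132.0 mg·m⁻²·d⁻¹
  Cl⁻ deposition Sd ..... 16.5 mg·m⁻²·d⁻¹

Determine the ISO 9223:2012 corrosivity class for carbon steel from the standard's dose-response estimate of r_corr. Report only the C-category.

C5

carbon steel: f(T) = -0.054·(T−10) [T>10 °C] = -0.3834
  Pd branch = 1.77·Pd^0.52·e^(0.02·RH+f) = 88.82 μm/a
  Cl⁻ term: 0.102·16.5^0.62·exp(0.033·88+0.04·17.1) = 20.97
  r_corr = 88.82 + 20.97 = 109.8 μm/a
Category bounds: 80…200 μm/a bracket r_corr ⇒ C5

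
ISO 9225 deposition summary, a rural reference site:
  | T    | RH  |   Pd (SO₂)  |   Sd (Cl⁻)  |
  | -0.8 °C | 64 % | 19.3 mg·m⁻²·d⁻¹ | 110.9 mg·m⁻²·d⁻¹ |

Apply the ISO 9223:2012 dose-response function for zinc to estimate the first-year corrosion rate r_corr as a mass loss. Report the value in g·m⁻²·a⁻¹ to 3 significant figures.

zinc: temperature factor f = +0.038·(-10.8) = -0.4104
  Pd branch = 0.0129·Pd^0.44·e^(0.046·RH+f) = 0.5978 μm/a
  Cl⁻ term: 0.0175·110.9^0.57·exp(0.008·64+0.085·-0.8) = 0.3995
  sum: 0.5978 + 0.3995 → r_corr = 0.9973 μm/a
Convert to mass loss: 0.9973 μm/a × 7.14 g/cm³ = 7.121 g·m⁻²·a⁻¹

r_corr = 7.12 g·m⁻²·a⁻¹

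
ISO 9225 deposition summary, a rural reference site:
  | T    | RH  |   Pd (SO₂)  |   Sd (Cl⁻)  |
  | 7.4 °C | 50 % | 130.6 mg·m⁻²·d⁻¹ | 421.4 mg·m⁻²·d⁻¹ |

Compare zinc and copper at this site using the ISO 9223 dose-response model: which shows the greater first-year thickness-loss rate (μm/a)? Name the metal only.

zinc

zinc: f(T) = +0.038·(T−10) [T≤10 °C] = -0.0988
  sulphur-dioxide contribution → 0.9944 μm/a
  chloride contribution → 1.535 μm/a
  total first-year rate 2.529 μm/a
copper: T≤10 °C ⇒ hinge +0.126·(7.4−10) = -0.3276
  sulphur-dioxide contribution → 0.259 μm/a
  chloride contribution → 0.4556 μm/a
  ⇒ r_corr(copper) = 0.7146 μm/a
Ordering by μm/a: zinc (2.53) > copper (0.715)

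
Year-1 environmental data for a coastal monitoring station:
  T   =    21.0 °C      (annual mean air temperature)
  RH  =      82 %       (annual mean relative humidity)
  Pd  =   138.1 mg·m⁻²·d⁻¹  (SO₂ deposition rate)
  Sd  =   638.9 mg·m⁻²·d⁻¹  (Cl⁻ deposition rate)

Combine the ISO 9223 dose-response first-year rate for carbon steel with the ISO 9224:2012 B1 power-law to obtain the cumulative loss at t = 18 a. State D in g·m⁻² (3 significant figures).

carbon steel: temperature factor f = -0.054·(11.0) = -0.5940
  sulphur-dioxide contribution → 65.34 μm/a
  chloride contribution → 194.1 μm/a
  ⇒ r_corr(carbon steel) = 259.4 μm/a
ISO 9224: D(t) = r_corr · t^b with b = 0.523 (carbon steel, B1)
  D(18) = 259.4 × 18^0.523 = 259.4 × 4.534 = 1176 μm
  Mass loss = 1176 μm × 7.85 g/cm³ = 9234 g·m⁻²

D(18) = 9.23e+03 g·m⁻²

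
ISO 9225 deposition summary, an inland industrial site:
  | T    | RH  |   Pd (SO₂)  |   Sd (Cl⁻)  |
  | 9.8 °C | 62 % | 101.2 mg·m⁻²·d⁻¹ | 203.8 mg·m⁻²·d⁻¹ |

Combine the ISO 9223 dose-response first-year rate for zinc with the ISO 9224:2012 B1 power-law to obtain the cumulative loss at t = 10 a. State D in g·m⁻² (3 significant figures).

D(10) = 142 g·m⁻²

zinc: f(T) = +0.038·(T−10) [T≤10 °C] = -0.0076
  Pd branch = 0.0129·Pd^0.44·e^(0.046·RH+f) = 1.691 μm/a
  Sd branch = 0.0175·Sd^0.57·e^(0.008·RH+0.085·T) = 1.369 μm/a
  sum: 1.691 + 1.369 → r_corr = 3.06 μm/a
ISO 9224: D(t) = r_corr · t^b with b = 0.813 (zinc, B1)
  D(10) = 3.06 × 10^0.813 = 3.06 × 6.501 = 19.9 μm
  Mass loss = 19.9 μm × 7.14 g/cm³ = 142.1 g·m⁻²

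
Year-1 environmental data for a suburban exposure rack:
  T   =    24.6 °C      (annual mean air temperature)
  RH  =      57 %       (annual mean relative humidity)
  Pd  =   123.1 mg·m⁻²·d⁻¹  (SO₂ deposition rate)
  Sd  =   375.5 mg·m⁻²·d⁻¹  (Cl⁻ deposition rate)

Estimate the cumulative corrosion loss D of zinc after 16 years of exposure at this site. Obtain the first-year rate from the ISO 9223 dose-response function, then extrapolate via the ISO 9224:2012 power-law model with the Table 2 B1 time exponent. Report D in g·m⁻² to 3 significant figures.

D(16) = 482 g·m⁻²

zinc: T>10 °C ⇒ hinge -0.071·(24.6−10) = -1.0366
  SO₂ term: 0.0129·123.1^0.44·exp(0.046·57-1.0366) = 0.5234
  Sd branch = 0.0175·Sd^0.57·e^(0.008·RH+0.085·T) = 6.557 μm/a
  r_corr = 0.5234 + 6.557 = 7.081 μm/a
Long-term exponent b (ISO 9224 Table 2, B1) = 0.813
  D(16) = 7.081 × 16^0.813 = 7.081 × 9.527 = 67.46 μm
  Mass loss = 67.46 μm × 7.14 g/cm³ = 481.6 g·m⁻²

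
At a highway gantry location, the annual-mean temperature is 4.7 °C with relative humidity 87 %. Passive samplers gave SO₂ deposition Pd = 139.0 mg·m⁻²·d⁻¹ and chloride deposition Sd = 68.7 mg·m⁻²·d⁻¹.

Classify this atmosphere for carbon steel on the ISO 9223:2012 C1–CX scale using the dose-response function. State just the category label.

C5

carbon steel: T≤10 °C ⇒ hinge +0.150·(4.7−10) = -0.7950
  sulphur-dioxide contribution → 59.26 μm/a
  chloride contribution → 29.92 μm/a
  total first-year rate 89.18 μm/a
ISO 9223 Table 2 (carbon steel): 80 < 89.2 ≤ 200 μm/a ⇒ C5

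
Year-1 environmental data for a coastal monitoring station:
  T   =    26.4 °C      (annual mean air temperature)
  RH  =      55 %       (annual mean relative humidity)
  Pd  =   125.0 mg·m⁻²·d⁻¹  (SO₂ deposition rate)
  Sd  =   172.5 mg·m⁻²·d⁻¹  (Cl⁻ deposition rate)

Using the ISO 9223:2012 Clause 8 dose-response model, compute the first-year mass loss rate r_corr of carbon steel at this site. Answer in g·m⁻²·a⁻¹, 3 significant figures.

r_corr = 556 g·m⁻²·a⁻¹

carbon steel: temperature factor f = -0.054·(16.4) = -0.8856
  Pd branch = 1.77·Pd^0.52·e^(0.02·RH+f) = 27.01 μm/a
  Sd branch = 0.102·Sd^0.62·e^(0.033·RH+0.04·T) = 43.88 μm/a
  sum: 27.01 + 43.88 → r_corr = 70.89 μm/a
Convert to mass loss: 70.89 μm/a × 7.85 g/cm³ = 556.5 g·m⁻²·a⁻¹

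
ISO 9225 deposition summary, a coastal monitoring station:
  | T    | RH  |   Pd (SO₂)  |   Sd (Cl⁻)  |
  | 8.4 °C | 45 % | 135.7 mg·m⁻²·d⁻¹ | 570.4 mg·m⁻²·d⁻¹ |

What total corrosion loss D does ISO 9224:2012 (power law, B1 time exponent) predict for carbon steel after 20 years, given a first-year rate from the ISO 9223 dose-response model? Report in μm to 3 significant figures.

D(20) = 365 μm

carbon steel: f(T) = +0.150·(T−10) [T≤10 °C] = -0.2400
  SO₂ term: 1.77·135.7^0.52·exp(0.02·45-0.2400) = 44.01
  Cl⁻ term: 0.102·570.4^0.62·exp(0.033·45+0.04·8.4) = 32.23
  r_corr = 44.01 + 32.23 = 76.24 μm/a
Power-law: D(20) = r_corr · 20^0.523
  D(20) = 76.24 × 20^0.523 = 76.24 × 4.791 = 365.3 μm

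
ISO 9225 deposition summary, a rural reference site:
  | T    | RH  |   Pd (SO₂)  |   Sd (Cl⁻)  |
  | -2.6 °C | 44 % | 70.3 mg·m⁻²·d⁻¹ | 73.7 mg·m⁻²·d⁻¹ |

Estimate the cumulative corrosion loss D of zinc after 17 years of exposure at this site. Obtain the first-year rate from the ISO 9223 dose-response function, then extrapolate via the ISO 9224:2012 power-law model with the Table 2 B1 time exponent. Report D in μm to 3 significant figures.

zinc: f(T) = +0.038·(T−10) [T≤10 °C] = -0.4788
  Pd branch = 0.0129·Pd^0.44·e^(0.046·RH+f) = 0.3929 μm/a
  Cl⁻ term: 0.0175·73.7^0.57·exp(0.008·44+0.085·-2.6) = 0.2314
  r_corr = 0.3929 + 0.2314 = 0.6243 μm/a
Power-law: D(17) = r_corr · 17^0.813
  D(17) = 0.6243 × 17^0.813 = 0.6243 × 10.01 = 6.249 μm

D(17) = 6.25 μm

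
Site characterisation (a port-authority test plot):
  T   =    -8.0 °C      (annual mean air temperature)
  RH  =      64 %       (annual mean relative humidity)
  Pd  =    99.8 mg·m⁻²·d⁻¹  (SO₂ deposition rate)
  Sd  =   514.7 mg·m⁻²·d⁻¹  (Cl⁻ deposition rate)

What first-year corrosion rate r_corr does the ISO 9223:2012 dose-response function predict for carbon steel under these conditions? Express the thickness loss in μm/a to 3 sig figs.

r_corr = 34.1 μm/a

carbon steel: f(T) = +0.150·(T−10) [T≤10 °C] = -2.7000
  Pd branch = 1.77·Pd^0.52·e^(0.02·RH+f) = 4.686 μm/a
  Cl⁻ term: 0.102·514.7^0.62·exp(0.033·64+0.04·-8.0) = 29.38
  r_corr = 4.686 + 29.38 = 34.06 μm/a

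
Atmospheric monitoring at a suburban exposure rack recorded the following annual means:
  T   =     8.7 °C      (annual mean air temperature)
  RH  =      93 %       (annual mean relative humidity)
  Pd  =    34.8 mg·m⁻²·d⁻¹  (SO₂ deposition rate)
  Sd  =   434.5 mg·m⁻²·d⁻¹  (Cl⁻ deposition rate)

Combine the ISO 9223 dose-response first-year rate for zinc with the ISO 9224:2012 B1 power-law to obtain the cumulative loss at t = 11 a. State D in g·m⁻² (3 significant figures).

zinc: f(T) = +0.038·(T−10) [T≤10 °C] = -0.0494
  Pd branch = 0.0129·Pd^0.44·e^(0.046·RH+f) = 4.22 μm/a
  Sd branch = 0.0175·Sd^0.57·e^(0.008·RH+0.085·T) = 2.46 μm/a
  sum: 4.22 + 2.46 → r_corr = 6.68 μm/a
Long-term exponent b (ISO 9224 Table 2, B1) = 0.813
  D(11) = 6.68 × 11^0.813 = 6.68 × 7.025 = 46.93 μm
  Mass loss = 46.93 μm × 7.14 g/cm³ = 335.1 g·m⁻²

D(11) = 335 g·m⁻²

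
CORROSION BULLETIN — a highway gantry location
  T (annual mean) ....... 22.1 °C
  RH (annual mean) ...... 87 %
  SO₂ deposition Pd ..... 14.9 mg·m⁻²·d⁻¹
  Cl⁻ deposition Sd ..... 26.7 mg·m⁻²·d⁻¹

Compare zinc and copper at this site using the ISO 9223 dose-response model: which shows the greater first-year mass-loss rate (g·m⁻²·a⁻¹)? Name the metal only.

zinc: temperature factor f = -0.071·(12.1) = -0.8591
  SO₂ term: 0.0129·14.9^0.44·exp(0.046·87-0.8591) = 0.9812
  Cl⁻ term: 0.0175·26.7^0.57·exp(0.008·87+0.085·22.1) = 1.494
  r_corr = 0.9812 + 1.494 = 2.475 μm/a
  mass loss = 2.475 μm/a × 7.14 g/cm³ = 17.67 g·m⁻²·a⁻¹
copper: f(T) = -0.080·(T−10) [T>10 °C] = -0.9680
  Pd branch = 0.0053·Pd^0.26·e^(0.059·RH+f) = 0.6889 μm/a
  Cl⁻ term: 0.01025·26.7^0.27·exp(0.036·87+0.049·22.1) = 1.684
  r_corr = 0.6889 + 1.684 = 2.373 μm/a
  mass loss = 2.373 μm/a × 8.96 g/cm³ = 21.26 g·m⁻²·a⁻¹
Ordering by g·m⁻²·a⁻¹: copper (21.3) > zinc (17.7)

copper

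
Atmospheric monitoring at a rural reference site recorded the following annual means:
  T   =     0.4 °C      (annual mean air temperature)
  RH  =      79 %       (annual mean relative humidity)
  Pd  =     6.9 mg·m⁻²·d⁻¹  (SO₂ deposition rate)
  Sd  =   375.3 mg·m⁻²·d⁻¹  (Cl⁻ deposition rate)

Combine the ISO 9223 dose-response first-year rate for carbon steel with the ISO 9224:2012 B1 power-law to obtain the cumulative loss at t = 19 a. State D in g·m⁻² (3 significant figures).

carbon steel: f(T) = +0.150·(T−10) [T≤10 °C] = -1.4400
  sulphur-dioxide contribution → 5.559 μm/a
  chloride contribution → 55.45 μm/a
  ⇒ r_corr(carbon steel) = 61 μm/a
Power-law: D(19) = r_corr · 19^0.523
  D(19) = 61 × 19^0.523 = 61 × 4.664 = 284.5 μm
  Mass loss = 284.5 μm × 7.85 g/cm³ = 2234 g·m⁻²

D(19) = 2.23e+03 g·m⁻²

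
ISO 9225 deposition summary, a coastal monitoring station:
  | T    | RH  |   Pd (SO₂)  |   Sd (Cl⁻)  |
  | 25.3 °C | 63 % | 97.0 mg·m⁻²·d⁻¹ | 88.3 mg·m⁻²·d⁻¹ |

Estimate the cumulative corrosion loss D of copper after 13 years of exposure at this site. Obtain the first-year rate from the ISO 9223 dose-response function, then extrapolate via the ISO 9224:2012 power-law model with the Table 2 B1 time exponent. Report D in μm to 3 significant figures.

copper: T>10 °C ⇒ hinge -0.080·(25.3−10) = -1.2240
  Pd branch = 0.0053·Pd^0.26·e^(0.059·RH+f) = 0.2106 μm/a
  Cl⁻ term: 0.01025·88.3^0.27·exp(0.036·63+0.049·25.3) = 1.147
  r_corr = 0.2106 + 1.147 = 1.357 μm/a
Power-law: D(13) = r_corr · 13^0.667
  D(13) = 1.357 × 13^0.667 = 1.357 × 5.534 = 7.512 μm

D(13) = 7.51 μm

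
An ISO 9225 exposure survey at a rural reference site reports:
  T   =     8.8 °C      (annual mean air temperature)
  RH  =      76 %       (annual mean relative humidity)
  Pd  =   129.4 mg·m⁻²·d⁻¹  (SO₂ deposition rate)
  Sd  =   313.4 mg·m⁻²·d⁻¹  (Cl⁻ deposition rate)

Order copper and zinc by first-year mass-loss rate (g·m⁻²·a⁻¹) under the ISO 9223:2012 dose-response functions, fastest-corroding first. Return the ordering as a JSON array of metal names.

["zinc", "copper"]

copper: T≤10 °C ⇒ hinge +0.126·(8.8−10) = -0.1512
  Pd branch = 0.0053·Pd^0.26·e^(0.059·RH+f) = 1.429 μm/a
  Sd branch = 0.01025·Sd^0.27·e^(0.036·RH+0.049·T) = 1.149 μm/a
  r_corr = 1.429 + 1.149 = 2.578 μm/a
  mass loss = 2.578 μm/a × 8.96 g/cm³ = 23.1 g·m⁻²·a⁻¹
zinc: temperature factor f = +0.038·(-1.2) = -0.0456
  Pd branch = 0.0129·Pd^0.44·e^(0.046·RH+f) = 3.454 μm/a
  Sd branch = 0.0175·Sd^0.57·e^(0.008·RH+0.085·T) = 1.798 μm/a
  sum: 3.454 + 1.798 → r_corr = 5.252 μm/a
  mass loss = 5.252 μm/a × 7.14 g/cm³ = 37.5 g·m⁻²·a⁻¹
Ordering by g·m⁻²·a⁻¹: zinc (37.5) > copper (23.1)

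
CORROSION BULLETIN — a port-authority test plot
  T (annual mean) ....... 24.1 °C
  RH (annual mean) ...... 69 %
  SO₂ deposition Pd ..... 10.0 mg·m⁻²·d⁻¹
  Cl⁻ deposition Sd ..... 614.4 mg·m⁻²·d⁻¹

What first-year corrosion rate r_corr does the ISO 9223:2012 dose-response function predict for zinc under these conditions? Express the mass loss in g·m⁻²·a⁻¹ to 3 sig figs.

r_corr = 67.6 g·m⁻²·a⁻¹

zinc: temperature factor f = -0.071·(14.1) = -1.0011
  sulphur-dioxide contribution → 0.3121 μm/a
  chloride contribution → 9.159 μm/a
  ⇒ r_corr(zinc) = 9.471 μm/a
Convert to mass loss: 9.471 μm/a × 7.14 g/cm³ = 67.62 g·m⁻²·a⁻¹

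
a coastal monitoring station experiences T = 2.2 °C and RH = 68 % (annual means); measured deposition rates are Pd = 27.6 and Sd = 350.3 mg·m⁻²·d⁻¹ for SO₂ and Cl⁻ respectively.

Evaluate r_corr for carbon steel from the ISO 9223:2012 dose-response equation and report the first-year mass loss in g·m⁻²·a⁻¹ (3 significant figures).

carbon steel: temperature factor f = +0.150·(-7.8) = -1.1700
  Pd branch = 1.77·Pd^0.52·e^(0.02·RH+f) = 12.02 μm/a
  Sd branch = 0.102·Sd^0.62·e^(0.033·RH+0.04·T) = 39.71 μm/a
  r_corr = 12.02 + 39.71 = 51.73 μm/a
Convert to mass loss: 51.73 μm/a × 7.85 g/cm³ = 406.1 g·m⁻²·a⁻¹

r_corr = 406 g·m⁻²·a⁻¹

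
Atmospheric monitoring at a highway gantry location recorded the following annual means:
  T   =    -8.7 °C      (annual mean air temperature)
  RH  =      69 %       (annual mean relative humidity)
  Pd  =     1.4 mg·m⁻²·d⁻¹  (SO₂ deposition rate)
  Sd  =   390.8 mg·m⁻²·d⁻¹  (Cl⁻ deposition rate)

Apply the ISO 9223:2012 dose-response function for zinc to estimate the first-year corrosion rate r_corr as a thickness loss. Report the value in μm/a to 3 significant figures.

zinc: f(T) = +0.038·(T−10) [T≤10 °C] = -0.7106
  SO₂ term: 0.0129·1.4^0.44·exp(0.046·69-0.7106) = 0.1757
  Cl⁻ term: 0.0175·390.8^0.57·exp(0.008·69+0.085·-8.7) = 0.4355
  sum: 0.1757 + 0.4355 → r_corr = 0.6112 μm/a

r_corr = 0.611 μm/a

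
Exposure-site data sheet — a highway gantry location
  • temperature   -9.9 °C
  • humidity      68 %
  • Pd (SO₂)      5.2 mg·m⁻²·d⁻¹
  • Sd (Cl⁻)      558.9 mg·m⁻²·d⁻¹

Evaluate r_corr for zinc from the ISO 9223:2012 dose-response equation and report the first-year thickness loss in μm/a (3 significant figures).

r_corr = 0.764 μm/a

zinc: f(T) = +0.038·(T−10) [T≤10 °C] = -0.7562
  SO₂ term: 0.0129·5.2^0.44·exp(0.046·68-0.7562) = 0.2856
  Sd branch = 0.0175·Sd^0.57·e^(0.008·RH+0.085·T) = 0.4784 μm/a
  r_corr = 0.2856 + 0.4784 = 0.764 μm/a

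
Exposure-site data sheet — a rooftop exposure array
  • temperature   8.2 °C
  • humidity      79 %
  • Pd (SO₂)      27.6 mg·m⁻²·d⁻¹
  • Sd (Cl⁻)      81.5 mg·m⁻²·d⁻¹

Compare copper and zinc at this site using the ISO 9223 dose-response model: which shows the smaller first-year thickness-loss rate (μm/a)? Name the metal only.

copper

copper: temperature factor f = +0.126·(-1.8) = -0.2268
  Pd branch = 0.0053·Pd^0.26·e^(0.059·RH+f) = 1.058 μm/a
  Cl⁻ term: 0.01025·81.5^0.27·exp(0.036·79+0.049·8.2) = 0.8637
  sum: 1.058 + 0.8637 → r_corr = 1.922 μm/a
zinc: f(T) = +0.038·(T−10) [T≤10 °C] = -0.0684
  Pd branch = 0.0129·Pd^0.44·e^(0.046·RH+f) = 1.964 μm/a
  Sd branch = 0.0175·Sd^0.57·e^(0.008·RH+0.085·T) = 0.812 μm/a
  r_corr = 1.964 + 0.812 = 2.776 μm/a
Ordering by μm/a: zinc (2.78) > copper (1.92)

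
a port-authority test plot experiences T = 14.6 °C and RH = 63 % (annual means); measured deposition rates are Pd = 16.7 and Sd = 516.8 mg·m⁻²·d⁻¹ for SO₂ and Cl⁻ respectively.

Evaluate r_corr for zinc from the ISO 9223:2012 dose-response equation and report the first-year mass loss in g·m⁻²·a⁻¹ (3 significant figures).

zinc: temperature factor f = -0.071·(4.6) = -0.3266
  sulphur-dioxide contribution → 0.5825 μm/a
  chloride contribution → 3.528 μm/a
  ⇒ r_corr(zinc) = 4.11 μm/a
Convert to mass loss: 4.11 μm/a × 7.14 g/cm³ = 29.35 g·m⁻²·a⁻¹

r_corr = 29.3 g·m⁻²·a⁻¹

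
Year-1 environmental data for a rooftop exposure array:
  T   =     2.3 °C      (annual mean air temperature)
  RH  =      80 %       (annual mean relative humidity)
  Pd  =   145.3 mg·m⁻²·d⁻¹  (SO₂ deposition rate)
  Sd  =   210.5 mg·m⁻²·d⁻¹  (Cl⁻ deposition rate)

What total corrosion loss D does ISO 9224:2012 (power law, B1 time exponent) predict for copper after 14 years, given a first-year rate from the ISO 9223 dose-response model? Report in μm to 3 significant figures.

copper: f(T) = +0.126·(T−10) [T≤10 °C] = -0.9702
  SO₂ term: 0.0053·145.3^0.26·exp(0.059·80-0.9702) = 0.8222
  Sd branch = 0.01025·Sd^0.27·e^(0.036·RH+0.049·T) = 0.8664 μm/a
  r_corr = 0.8222 + 0.8664 = 1.689 μm/a
ISO 9224: D(t) = r_corr · t^b with b = 0.667 (copper, B1)
  D(14) = 1.689 × 14^0.667 = 1.689 × 5.814 = 9.817 μm

D(14) = 9.82 μm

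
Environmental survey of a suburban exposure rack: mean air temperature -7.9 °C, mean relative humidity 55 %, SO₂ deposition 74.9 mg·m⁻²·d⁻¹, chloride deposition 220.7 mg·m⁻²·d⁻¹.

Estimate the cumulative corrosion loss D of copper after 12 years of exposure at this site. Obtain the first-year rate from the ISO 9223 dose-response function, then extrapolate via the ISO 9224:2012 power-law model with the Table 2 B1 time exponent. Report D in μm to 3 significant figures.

copper: T≤10 °C ⇒ hinge +0.126·(-7.9−10) = -2.2554
  SO₂ term: 0.0053·74.9^0.26·exp(0.059·55-2.2554) = 0.04379
  Cl⁻ term: 0.01025·220.7^0.27·exp(0.036·55+0.049·-7.9) = 0.2164
  sum: 0.04379 + 0.2164 → r_corr = 0.2602 μm/a
Power-law: D(12) = r_corr · 12^0.667
  D(12) = 0.2602 × 12^0.667 = 0.2602 × 5.246 = 1.365 μm

D(12) = 1.37 μm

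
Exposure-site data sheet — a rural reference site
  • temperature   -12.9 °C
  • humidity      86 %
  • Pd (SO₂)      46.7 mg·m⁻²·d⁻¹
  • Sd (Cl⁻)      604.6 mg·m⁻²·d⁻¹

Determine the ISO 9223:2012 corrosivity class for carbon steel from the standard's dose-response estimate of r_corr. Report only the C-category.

carbon steel: temperature factor f = +0.150·(-22.9) = -3.4350
  sulphur-dioxide contribution → 2.351 μm/a
  chloride contribution → 55.15 μm/a
  total first-year rate 57.5 μm/a
57.5 μm/a falls in (50, 80] for carbon steel → category C4

C4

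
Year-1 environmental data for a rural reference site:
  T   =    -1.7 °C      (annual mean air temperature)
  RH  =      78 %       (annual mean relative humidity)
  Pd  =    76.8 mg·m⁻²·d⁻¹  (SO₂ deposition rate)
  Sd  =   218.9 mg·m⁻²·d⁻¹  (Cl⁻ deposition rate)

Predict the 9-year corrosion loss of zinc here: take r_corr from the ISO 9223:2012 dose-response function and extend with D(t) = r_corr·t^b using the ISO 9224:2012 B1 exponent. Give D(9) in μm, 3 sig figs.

D(9) = 15.7 μm

zinc: T≤10 °C ⇒ hinge +0.038·(-1.7−10) = -0.4446
  Pd branch = 0.0129·Pd^0.44·e^(0.046·RH+f) = 2.02 μm/a
  Sd branch = 0.0175·Sd^0.57·e^(0.008·RH+0.085·T) = 0.6098 μm/a
  sum: 2.02 + 0.6098 → r_corr = 2.63 μm/a
Long-term exponent b (ISO 9224 Table 2, B1) = 0.813
  D(9) = 2.63 × 9^0.813 = 2.63 × 5.968 = 15.69 μm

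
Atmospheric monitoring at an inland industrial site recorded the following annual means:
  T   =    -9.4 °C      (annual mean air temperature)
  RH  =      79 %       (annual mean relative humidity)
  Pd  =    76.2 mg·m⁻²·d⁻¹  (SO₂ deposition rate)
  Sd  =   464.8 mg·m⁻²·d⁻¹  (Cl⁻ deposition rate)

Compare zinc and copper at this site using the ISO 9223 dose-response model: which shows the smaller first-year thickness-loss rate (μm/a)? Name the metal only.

copper

zinc: temperature factor f = +0.038·(-19.4) = -0.7372
  SO₂ term: 0.0129·76.2^0.44·exp(0.046·79-0.7372) = 1.573
  Cl⁻ term: 0.0175·464.8^0.57·exp(0.008·79+0.085·-9.4) = 0.4907
  r_corr = 1.573 + 0.4907 = 2.064 μm/a
copper: f(T) = +0.126·(T−10) [T≤10 °C] = -2.4444
  SO₂ term: 0.0053·76.2^0.26·exp(0.059·79-2.4444) = 0.1501
  Cl⁻ term: 0.01025·464.8^0.27·exp(0.036·79+0.049·-9.4) = 0.5834
  sum: 0.1501 + 0.5834 → r_corr = 0.7335 μm/a
Ordering by μm/a: zinc (2.06) > copper (0.733)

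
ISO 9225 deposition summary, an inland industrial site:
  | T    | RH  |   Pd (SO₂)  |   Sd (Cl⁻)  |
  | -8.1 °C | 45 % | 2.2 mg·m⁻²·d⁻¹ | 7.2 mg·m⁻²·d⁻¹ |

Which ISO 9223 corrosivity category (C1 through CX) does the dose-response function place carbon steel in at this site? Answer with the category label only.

C2

carbon steel: temperature factor f = +0.150·(-18.1) = -2.7150
  SO₂ term: 1.77·2.2^0.52·exp(0.02·45-2.7150) = 0.4343
  Sd branch = 0.102·Sd^0.62·e^(0.033·RH+0.04·T) = 1.108 μm/a
  sum: 0.4343 + 1.108 → r_corr = 1.542 μm/a
ISO 9223 Table 2 (carbon steel): 1.3 < 1.54 ≤ 25 μm/a ⇒ C2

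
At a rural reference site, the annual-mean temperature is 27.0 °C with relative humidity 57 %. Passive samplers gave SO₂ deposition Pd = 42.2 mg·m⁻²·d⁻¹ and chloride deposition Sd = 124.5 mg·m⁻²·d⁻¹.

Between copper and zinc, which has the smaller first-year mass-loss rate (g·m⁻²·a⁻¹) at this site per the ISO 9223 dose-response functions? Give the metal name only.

copper: temperature factor f = -0.080·(17.0) = -1.3600
  SO₂ term: 0.0053·42.2^0.26·exp(0.059·57-1.3600) = 0.1039
  Sd branch = 0.01025·Sd^0.27·e^(0.036·RH+0.049·T) = 1.102 μm/a
  sum: 0.1039 + 1.102 → r_corr = 1.206 μm/a
  mass loss = 1.206 μm/a × 8.96 g/cm³ = 10.8 g·m⁻²·a⁻¹
zinc: T>10 °C ⇒ hinge -0.071·(27.0−10) = -1.2070
  Pd branch = 0.0129·Pd^0.44·e^(0.046·RH+f) = 0.2756 μm/a
  Cl⁻ term: 0.0175·124.5^0.57·exp(0.008·57+0.085·27.0) = 4.286
  sum: 0.2756 + 4.286 → r_corr = 4.561 μm/a
  mass loss = 4.561 μm/a × 7.14 g/cm³ = 32.57 g·m⁻²·a⁻¹
Ordering by g·m⁻²·a⁻¹: zinc (32.6) > copper (10.8)

copper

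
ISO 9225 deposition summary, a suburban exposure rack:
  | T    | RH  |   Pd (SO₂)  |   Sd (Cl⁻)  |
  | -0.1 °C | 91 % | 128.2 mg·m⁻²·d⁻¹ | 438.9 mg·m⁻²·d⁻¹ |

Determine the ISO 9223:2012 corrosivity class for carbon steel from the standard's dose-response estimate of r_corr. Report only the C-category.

carbon steel: T≤10 °C ⇒ hinge +0.150·(-0.1−10) = -1.5150
  sulphur-dioxide contribution → 29.96 μm/a
  chloride contribution → 88.98 μm/a
  ⇒ r_corr(carbon steel) = 118.9 μm/a
ISO 9223 Table 2 (carbon steel): 80 < 119 ≤ 200 μm/a ⇒ C5

C5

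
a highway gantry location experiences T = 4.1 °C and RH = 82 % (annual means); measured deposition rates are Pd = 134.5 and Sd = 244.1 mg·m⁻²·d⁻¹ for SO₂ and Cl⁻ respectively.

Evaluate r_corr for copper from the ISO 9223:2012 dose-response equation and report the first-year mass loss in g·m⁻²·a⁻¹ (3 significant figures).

r_corr = 19.7 g·m⁻²·a⁻¹

copper: temperature factor f = +0.126·(-5.9) = -0.7434
  SO₂ term: 0.0053·134.5^0.26·exp(0.059·82-0.7434) = 1.138
  Sd branch = 0.01025·Sd^0.27·e^(0.036·RH+0.049·T) = 1.058 μm/a
  sum: 1.138 + 1.058 → r_corr = 2.196 μm/a
Convert to mass loss: 2.196 μm/a × 8.96 g/cm³ = 19.68 g·m⁻²·a⁻¹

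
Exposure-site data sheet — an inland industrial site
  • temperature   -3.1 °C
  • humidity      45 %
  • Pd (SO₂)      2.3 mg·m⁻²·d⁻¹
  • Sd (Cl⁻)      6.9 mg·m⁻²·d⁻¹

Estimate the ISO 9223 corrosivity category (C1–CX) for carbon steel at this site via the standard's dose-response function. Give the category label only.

carbon steel: T≤10 °C ⇒ hinge +0.150·(-3.1−10) = -1.9650
  Pd branch = 1.77·Pd^0.52·e^(0.02·RH+f) = 0.9409 μm/a
  Cl⁻ term: 0.102·6.9^0.62·exp(0.033·45+0.04·-3.1) = 1.318
  sum: 0.9409 + 1.318 → r_corr = 2.258 μm/a
Category bounds: 1.3…25 μm/a bracket r_corr ⇒ C2

C2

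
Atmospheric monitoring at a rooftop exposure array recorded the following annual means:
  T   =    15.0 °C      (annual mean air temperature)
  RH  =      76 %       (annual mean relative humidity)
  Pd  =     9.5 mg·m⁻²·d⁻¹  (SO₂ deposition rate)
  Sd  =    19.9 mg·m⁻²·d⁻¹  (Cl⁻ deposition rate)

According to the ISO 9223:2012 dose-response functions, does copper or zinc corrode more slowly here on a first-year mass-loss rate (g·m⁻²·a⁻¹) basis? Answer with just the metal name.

zinc

copper: T>10 °C ⇒ hinge -0.080·(15.0−10) = -0.4000
  Pd branch = 0.0053·Pd^0.26·e^(0.059·RH+f) = 0.5651 μm/a
  Cl⁻ term: 0.01025·19.9^0.27·exp(0.036·76+0.049·15.0) = 0.7394
  r_corr = 0.5651 + 0.7394 = 1.304 μm/a
  mass loss = 1.304 μm/a × 8.96 g/cm³ = 11.69 g·m⁻²·a⁻¹
zinc: temperature factor f = -0.071·(5.0) = -0.3550
  SO₂ term: 0.0129·9.5^0.44·exp(0.046·76-0.3550) = 0.8034
  Sd branch = 0.0175·Sd^0.57·e^(0.008·RH+0.085·T) = 0.6326 μm/a
  sum: 0.8034 + 0.6326 → r_corr = 1.436 μm/a
  mass loss = 1.436 μm/a × 7.14 g/cm³ = 10.25 g·m⁻²·a⁻¹
Ordering by g·m⁻²·a⁻¹: copper (11.7) > zinc (10.3)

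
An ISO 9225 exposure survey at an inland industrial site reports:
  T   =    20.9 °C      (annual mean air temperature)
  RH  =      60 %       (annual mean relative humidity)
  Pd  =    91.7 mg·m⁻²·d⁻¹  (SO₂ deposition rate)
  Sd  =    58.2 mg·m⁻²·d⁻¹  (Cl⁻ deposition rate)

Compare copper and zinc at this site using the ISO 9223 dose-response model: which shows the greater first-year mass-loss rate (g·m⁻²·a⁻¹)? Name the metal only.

copper: f(T) = -0.080·(T−10) [T>10 °C] = -0.8720
  Pd branch = 0.0053·Pd^0.26·e^(0.059·RH+f) = 0.2473 μm/a
  Sd branch = 0.01025·Sd^0.27·e^(0.036·RH+0.049·T) = 0.7415 μm/a
  sum: 0.2473 + 0.7415 → r_corr = 0.9887 μm/a
  mass loss = 0.9887 μm/a × 8.96 g/cm³ = 8.859 g·m⁻²·a⁻¹
zinc: f(T) = -0.071·(T−10) [T>10 °C] = -0.7739
  Pd branch = 0.0129·Pd^0.44·e^(0.046·RH+f) = 0.6864 μm/a
  Cl⁻ term: 0.0175·58.2^0.57·exp(0.008·60+0.085·20.9) = 1.694
  sum: 0.6864 + 1.694 → r_corr = 2.381 μm/a
  mass loss = 2.381 μm/a × 7.14 g/cm³ = 17 g·m⁻²·a⁻¹
Ordering by g·m⁻²·a⁻¹: zinc (17) > copper (8.86)

zinc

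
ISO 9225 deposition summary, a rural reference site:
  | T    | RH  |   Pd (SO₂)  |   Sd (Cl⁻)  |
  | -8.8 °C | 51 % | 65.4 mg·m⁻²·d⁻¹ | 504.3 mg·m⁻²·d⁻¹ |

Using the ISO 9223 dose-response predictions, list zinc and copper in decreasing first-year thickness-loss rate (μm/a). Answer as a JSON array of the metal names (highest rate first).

zinc: temperature factor f = +0.038·(-18.8) = -0.7144
  sulphur-dioxide contribution → 0.415 μm/a
  chloride contribution → 0.4324 μm/a
  total first-year rate 0.8474 μm/a
copper: f(T) = +0.126·(T−10) [T≤10 °C] = -2.3688
  sulphur-dioxide contribution → 0.02981 μm/a
  chloride contribution → 0.2242 μm/a
  ⇒ r_corr(copper) = 0.254 μm/a
Ordering by μm/a: zinc (0.847) > copper (0.254)

["zinc", "copper"]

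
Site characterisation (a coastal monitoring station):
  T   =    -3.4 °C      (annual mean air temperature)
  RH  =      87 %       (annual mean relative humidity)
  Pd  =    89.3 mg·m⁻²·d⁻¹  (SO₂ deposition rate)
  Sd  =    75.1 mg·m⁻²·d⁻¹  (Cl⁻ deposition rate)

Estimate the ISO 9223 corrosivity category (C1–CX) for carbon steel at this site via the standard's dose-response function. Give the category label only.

carbon steel: f(T) = +0.150·(T−10) [T≤10 °C] = -2.0100
  sulphur-dioxide contribution → 13.97 μm/a
  chloride contribution → 22.87 μm/a
  total first-year rate 36.84 μm/a
36.8 μm/a falls in (25, 50] for carbon steel → category C3

C3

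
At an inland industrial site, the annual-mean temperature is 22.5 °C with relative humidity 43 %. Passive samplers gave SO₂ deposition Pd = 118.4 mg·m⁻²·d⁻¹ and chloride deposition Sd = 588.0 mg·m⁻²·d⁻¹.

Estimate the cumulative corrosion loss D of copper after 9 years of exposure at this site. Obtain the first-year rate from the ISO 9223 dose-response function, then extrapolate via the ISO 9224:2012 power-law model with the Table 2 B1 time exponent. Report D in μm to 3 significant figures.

copper: f(T) = -0.080·(T−10) [T>10 °C] = -1.0000
  Pd branch = 0.0053·Pd^0.26·e^(0.059·RH+f) = 0.08528 μm/a
  Cl⁻ term: 0.01025·588.0^0.27·exp(0.036·43+0.049·22.5) = 0.812
  sum: 0.08528 + 0.812 → r_corr = 0.8973 μm/a
Power-law: D(9) = r_corr · 9^0.667
  D(9) = 0.8973 × 9^0.667 = 0.8973 × 4.33 = 3.885 μm

D(9) = 3.89 μm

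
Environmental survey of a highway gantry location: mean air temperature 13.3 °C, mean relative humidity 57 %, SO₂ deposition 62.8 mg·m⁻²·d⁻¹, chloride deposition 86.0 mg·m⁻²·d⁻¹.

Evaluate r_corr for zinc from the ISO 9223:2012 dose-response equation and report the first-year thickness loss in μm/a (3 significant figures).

r_corr = 1.95 μm/a

zinc: T>10 °C ⇒ hinge -0.071·(13.3−10) = -0.2343
  sulphur-dioxide contribution → 0.8683 μm/a
  chloride contribution → 1.083 μm/a
  ⇒ r_corr(zinc) = 1.951 μm/a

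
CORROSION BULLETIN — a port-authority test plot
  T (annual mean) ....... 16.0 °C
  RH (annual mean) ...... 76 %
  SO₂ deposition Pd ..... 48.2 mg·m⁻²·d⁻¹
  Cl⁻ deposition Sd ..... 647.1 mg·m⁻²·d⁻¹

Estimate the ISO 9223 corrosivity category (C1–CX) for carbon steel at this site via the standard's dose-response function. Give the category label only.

carbon steel: T>10 °C ⇒ hinge -0.054·(16.0−10) = -0.3240
  sulphur-dioxide contribution → 43.91 μm/a
  chloride contribution → 131.4 μm/a
  ⇒ r_corr(carbon steel) = 175.3 μm/a
Category bounds: 80…200 μm/a bracket r_corr ⇒ C5

C5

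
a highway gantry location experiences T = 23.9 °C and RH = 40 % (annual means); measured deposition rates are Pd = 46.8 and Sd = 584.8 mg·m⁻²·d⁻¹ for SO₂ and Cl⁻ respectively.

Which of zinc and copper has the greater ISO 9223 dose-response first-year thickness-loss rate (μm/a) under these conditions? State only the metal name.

zinc: f(T) = -0.071·(T−10) [T>10 °C] = -0.9869
  Pd branch = 0.0129·Pd^0.44·e^(0.046·RH+f) = 0.1644 μm/a
  Cl⁻ term: 0.0175·584.8^0.57·exp(0.008·40+0.085·23.9) = 6.942
  r_corr = 0.1644 + 6.942 = 7.106 μm/a
copper: f(T) = -0.080·(T−10) [T>10 °C] = -1.1120
  Pd branch = 0.0053·Pd^0.26·e^(0.059·RH+f) = 0.05018 μm/a
  Sd branch = 0.01025·Sd^0.27·e^(0.036·RH+0.049·T) = 0.7795 μm/a
  r_corr = 0.05018 + 0.7795 = 0.8297 μm/a
Ordering by μm/a: zinc (7.11) > copper (0.83)

zinc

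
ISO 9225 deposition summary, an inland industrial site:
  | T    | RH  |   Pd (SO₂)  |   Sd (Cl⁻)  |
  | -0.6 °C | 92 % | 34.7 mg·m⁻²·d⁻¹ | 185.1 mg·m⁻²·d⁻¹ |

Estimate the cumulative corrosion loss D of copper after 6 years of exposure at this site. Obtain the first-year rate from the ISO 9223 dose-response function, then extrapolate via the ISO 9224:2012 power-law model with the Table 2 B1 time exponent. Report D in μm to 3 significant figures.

D(6) = 6.33 μm

copper: temperature factor f = +0.126·(-10.6) = -1.3356
  SO₂ term: 0.0053·34.7^0.26·exp(0.059·92-1.3356) = 0.7981
  Sd branch = 0.01025·Sd^0.27·e^(0.036·RH+0.049·T) = 1.118 μm/a
  r_corr = 0.7981 + 1.118 = 1.916 μm/a
Power-law: D(6) = r_corr · 6^0.667
  D(6) = 1.916 × 6^0.667 = 1.916 × 3.304 = 6.331 μm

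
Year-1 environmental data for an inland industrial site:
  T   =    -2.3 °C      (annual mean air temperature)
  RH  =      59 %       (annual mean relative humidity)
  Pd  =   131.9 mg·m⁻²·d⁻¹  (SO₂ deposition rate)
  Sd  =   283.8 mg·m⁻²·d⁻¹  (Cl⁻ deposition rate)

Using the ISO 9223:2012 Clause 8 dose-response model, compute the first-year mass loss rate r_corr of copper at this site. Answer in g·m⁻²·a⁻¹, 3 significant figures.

r_corr = 4.32 g·m⁻²·a⁻¹

copper: temperature factor f = +0.126·(-12.3) = -1.5498
  Pd branch = 0.0053·Pd^0.26·e^(0.059·RH+f) = 0.1301 μm/a
  Cl⁻ term: 0.01025·283.8^0.27·exp(0.036·59+0.049·-2.3) = 0.352
  sum: 0.1301 + 0.352 → r_corr = 0.4821 μm/a
Convert to mass loss: 0.4821 μm/a × 8.96 g/cm³ = 4.319 g·m⁻²·a⁻¹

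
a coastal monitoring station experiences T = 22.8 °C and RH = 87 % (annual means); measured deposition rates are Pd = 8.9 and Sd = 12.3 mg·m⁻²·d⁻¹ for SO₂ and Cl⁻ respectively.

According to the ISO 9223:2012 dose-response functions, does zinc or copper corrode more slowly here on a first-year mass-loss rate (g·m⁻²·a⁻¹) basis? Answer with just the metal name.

zinc: f(T) = -0.071·(T−10) [T>10 °C] = -0.9088
  sulphur-dioxide contribution → 0.7442 μm/a
  chloride contribution → 1.019 μm/a
  total first-year rate 1.763 μm/a
  mass loss = 1.763 μm/a × 7.14 g/cm³ = 12.59 g·m⁻²·a⁻¹
copper: temperature factor f = -0.080·(12.8) = -1.0240
  sulphur-dioxide contribution → 0.5697 μm/a
  chloride contribution → 1.414 μm/a
  ⇒ r_corr(copper) = 1.984 μm/a
  mass loss = 1.984 μm/a × 8.96 g/cm³ = 17.77 g·m⁻²·a⁻¹
Ordering by g·m⁻²·a⁻¹: copper (17.8) > zinc (12.6)

zinc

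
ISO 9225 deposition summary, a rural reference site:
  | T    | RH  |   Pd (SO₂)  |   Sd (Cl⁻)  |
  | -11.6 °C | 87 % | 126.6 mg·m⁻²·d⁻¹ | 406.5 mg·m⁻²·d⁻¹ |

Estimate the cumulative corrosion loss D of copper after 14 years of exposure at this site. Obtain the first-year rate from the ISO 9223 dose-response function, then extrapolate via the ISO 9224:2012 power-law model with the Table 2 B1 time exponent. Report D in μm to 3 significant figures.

D(14) = 5.13 μm

copper: f(T) = +0.126·(T−10) [T≤10 °C] = -2.7216
  SO₂ term: 0.0053·126.6^0.26·exp(0.059·87-2.7216) = 0.208
  Cl⁻ term: 0.01025·406.5^0.27·exp(0.036·87+0.049·-11.6) = 0.6738
  sum: 0.208 + 0.6738 → r_corr = 0.8818 μm/a
ISO 9224: D(t) = r_corr · t^b with b = 0.667 (copper, B1)
  D(14) = 0.8818 × 14^0.667 = 0.8818 × 5.814 = 5.127 μm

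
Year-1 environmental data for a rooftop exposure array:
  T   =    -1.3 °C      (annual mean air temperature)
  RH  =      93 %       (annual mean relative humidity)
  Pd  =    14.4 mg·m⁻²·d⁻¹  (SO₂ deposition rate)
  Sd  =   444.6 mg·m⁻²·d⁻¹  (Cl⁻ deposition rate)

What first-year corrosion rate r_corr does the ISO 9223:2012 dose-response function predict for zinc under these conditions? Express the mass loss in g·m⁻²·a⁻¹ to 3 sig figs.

r_corr = 21.6 g·m⁻²·a⁻¹

zinc: T≤10 °C ⇒ hinge +0.038·(-1.3−10) = -0.4294
  SO₂ term: 0.0129·14.4^0.44·exp(0.046·93-0.4294) = 1.957
  Sd branch = 0.0175·Sd^0.57·e^(0.008·RH+0.085·T) = 1.065 μm/a
  r_corr = 1.957 + 1.065 = 3.023 μm/a
Convert to mass loss: 3.023 μm/a × 7.14 g/cm³ = 21.58 g·m⁻²·a⁻¹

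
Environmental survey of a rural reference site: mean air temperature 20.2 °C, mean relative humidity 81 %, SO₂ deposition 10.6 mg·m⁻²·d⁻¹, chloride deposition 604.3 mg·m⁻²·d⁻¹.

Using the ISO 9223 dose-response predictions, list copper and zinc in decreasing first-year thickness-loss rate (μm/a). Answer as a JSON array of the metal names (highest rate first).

["zinc", "copper"]

copper: T>10 °C ⇒ hinge -0.080·(20.2−10) = -0.8160
  Pd branch = 0.0053·Pd^0.26·e^(0.059·RH+f) = 0.5152 μm/a
  Sd branch = 0.01025·Sd^0.27·e^(0.036·RH+0.049·T) = 2.87 μm/a
  r_corr = 0.5152 + 2.87 = 3.386 μm/a
zinc: temperature factor f = -0.071·(10.2) = -0.7242
  Pd branch = 0.0129·Pd^0.44·e^(0.046·RH+f) = 0.7335 μm/a
  Sd branch = 0.0175·Sd^0.57·e^(0.008·RH+0.085·T) = 7.169 μm/a
  r_corr = 0.7335 + 7.169 = 7.902 μm/a
Ordering by μm/a: zinc (7.9) > copper (3.39)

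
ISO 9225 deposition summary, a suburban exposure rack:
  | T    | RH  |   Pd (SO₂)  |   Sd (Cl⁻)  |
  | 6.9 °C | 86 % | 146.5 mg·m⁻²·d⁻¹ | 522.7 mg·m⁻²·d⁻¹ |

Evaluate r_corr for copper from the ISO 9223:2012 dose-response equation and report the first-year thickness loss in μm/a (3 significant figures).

copper: f(T) = +0.126·(T−10) [T≤10 °C] = -0.3906
  Pd branch = 0.0053·Pd^0.26·e^(0.059·RH+f) = 2.096 μm/a
  Cl⁻ term: 0.01025·522.7^0.27·exp(0.036·86+0.049·6.9) = 1.722
  sum: 2.096 + 1.722 → r_corr = 3.818 μm/a

r_corr = 3.82 μm/a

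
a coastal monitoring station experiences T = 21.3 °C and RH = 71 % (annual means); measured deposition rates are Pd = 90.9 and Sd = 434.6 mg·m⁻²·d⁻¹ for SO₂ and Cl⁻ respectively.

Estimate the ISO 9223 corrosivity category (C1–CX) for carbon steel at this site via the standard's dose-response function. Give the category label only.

C5

carbon steel: T>10 °C ⇒ hinge -0.054·(21.3−10) = -0.6102
  sulphur-dioxide contribution → 41.51 μm/a
  chloride contribution → 107.6 μm/a
  total first-year rate 149.1 μm/a
149 μm/a falls in (80, 200] for carbon steel → category C5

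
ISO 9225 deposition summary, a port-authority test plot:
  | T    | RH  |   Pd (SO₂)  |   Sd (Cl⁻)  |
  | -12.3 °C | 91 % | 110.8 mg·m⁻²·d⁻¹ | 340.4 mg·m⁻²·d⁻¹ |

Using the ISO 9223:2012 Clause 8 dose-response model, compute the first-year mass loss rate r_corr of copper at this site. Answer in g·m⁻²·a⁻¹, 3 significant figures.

r_corr = 8.51 g·m⁻²·a⁻¹

copper: f(T) = +0.126·(T−10) [T≤10 °C] = -2.8098
  SO₂ term: 0.0053·110.8^0.26·exp(0.059·91-2.8098) = 0.233
  Cl⁻ term: 0.01025·340.4^0.27·exp(0.036·91+0.049·-12.3) = 0.7167
  sum: 0.233 + 0.7167 → r_corr = 0.9497 μm/a
Convert to mass loss: 0.9497 μm/a × 8.96 g/cm³ = 8.509 g·m⁻²·a⁻¹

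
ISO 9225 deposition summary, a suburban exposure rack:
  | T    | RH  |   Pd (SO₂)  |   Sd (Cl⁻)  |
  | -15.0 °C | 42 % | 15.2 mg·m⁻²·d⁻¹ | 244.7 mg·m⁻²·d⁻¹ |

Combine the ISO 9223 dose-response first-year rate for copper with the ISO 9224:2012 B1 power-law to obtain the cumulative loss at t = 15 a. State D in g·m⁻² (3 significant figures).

D(15) = 5.67 g·m⁻²

copper: temperature factor f = +0.126·(-25.0) = -3.1500
  SO₂ term: 0.0053·15.2^0.26·exp(0.059·42-3.1500) = 0.005492
  Sd branch = 0.01025·Sd^0.27·e^(0.036·RH+0.049·T) = 0.09842 μm/a
  sum: 0.005492 + 0.09842 → r_corr = 0.1039 μm/a
ISO 9224: D(t) = r_corr · t^b with b = 0.667 (copper, B1)
  D(15) = 0.1039 × 15^0.667 = 0.1039 × 6.088 = 0.6326 μm
  Mass loss = 0.6326 μm × 8.96 g/cm³ = 5.668 g·m⁻²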